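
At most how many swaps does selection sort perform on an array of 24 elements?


Each of the 23 passes places one element in its final position.
Pass 1: swap minimum into position 0
Pass 2: swap minimum of remaining into position 1
...
Pass 23: last two elements, one swap
Maximum swaps = 24 - 1 = 23


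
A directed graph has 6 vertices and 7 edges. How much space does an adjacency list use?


Adjacency list: one list head per vertex + one entry per edge
Vertex heads: 6
Edge entries: 7
Total = 6 + 7 = 13


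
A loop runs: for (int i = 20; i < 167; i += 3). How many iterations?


Loop starts at i = 20, increments by 3, stops when i >= 167.
Number of iterations = ceil((167 - 20) / 3)
= ceil(147 / 3)
= 49


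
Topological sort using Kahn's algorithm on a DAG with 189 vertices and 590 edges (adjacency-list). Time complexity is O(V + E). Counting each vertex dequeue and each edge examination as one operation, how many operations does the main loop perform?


Kahn's algorithm:
  1. Compute in-degrees: O(V + E)
  2. Process queue: each vertex dequeued once (O(V))
     each edge examined once (O(E))
Total = V + E = 189 + 590 = 779


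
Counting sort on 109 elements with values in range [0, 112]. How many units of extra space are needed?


Output array size: 109 (to store sorted result)
Count array size: 113 (one slot per possible value, range 0 to 112)
Total extra space = 109 + 113 = 222


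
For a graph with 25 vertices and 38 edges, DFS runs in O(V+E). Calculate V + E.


A full DFS traversal visits each vertex once and examines each edge once.
V = 25
E = 38
Sum = 25 + 38 = 63


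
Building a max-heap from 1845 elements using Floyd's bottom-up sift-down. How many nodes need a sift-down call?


In a heap of 1845 elements (0-indexed array):
  Last element index: 1844
  Parent of last element: floor((1844 - 1) / 2) = 921
  Internal nodes: indices 0 to 921
  Count = floor(1845/2) = 922


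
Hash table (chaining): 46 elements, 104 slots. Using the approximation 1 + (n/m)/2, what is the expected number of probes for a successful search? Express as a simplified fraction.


Computing expected probes:
alpha = 46/104
= 1 + alpha/2
= 1 + 46/(2*104)
= (2*104 + 46) / (2*104)
= 254/208 = 127/104


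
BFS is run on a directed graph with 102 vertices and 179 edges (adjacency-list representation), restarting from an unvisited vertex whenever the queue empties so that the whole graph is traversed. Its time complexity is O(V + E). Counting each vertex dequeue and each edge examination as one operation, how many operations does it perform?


A full BFS traversal dequeues each vertex exactly once and examines each directed edge exactly once.
V = 102 (vertex processing cost)
E = 179 (edge examination cost)
Total operations proportional to V + E = 102 + 179 = 281


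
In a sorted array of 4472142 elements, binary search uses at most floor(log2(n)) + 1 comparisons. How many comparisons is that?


Halving sequence: 4472142 -> 2236071 -> 1118035 -> 559017 -> 279508 -> 139754 -> 69877 -> 34938 -> 17469 -> 8734 -> 4367 -> 2183 -> 1091 -> 545 -> 272 -> 136 -> 68 -> 34 -> 17 -> 8 -> 4 -> 2 -> 1
Number of halvings = 22
Max comparisons = 22 + 1 = 23


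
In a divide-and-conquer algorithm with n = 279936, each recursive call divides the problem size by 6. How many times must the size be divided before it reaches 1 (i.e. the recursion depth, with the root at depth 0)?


Number of divisions = log_6(279936)
Sizes: 279936 -> 46656 -> 7776 -> 1296 -> 216 -> 36 -> 6 -> 1 (7 divisions)
Recursion depth = 7


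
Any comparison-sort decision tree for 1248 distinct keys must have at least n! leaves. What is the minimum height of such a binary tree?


A binary decision tree of height h has at most 2^h leaves and needs at least n! of them, so h >= ceil(log2(n!)).
1248! is far too large to multiply out, so use Stirling's series:
  ln(n!) ~ n ln n - n + (1/2) ln(2 pi n) + 1/(12n)  (error below 1/(360 n^3), negligible here)
  ln(1248) = 7.1292975
  n ln n = 1248 * 7.1292975 = 8897.3633
  (1/2) ln(2 pi * 1248) = (1/2) ln(7841.4153) = 4.4836
  1/(12*1248) = 0.0001
  ln(1248!) ~ 8897.3633 - 1248 + 4.4836 + 0.0001 = 7653.8470
Convert to base 2: log2(1248!) = 7653.8470 / ln 2 = 7653.8470 / 0.69314718 = 11042.1671
ceil(11042.1671) = 11043


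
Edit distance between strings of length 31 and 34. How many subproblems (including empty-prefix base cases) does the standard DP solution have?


The table includes base cases (empty prefixes).
Rows: (m+1) = 32
Columns: (n+1) = 35
Total = 32 * 35 = 1120


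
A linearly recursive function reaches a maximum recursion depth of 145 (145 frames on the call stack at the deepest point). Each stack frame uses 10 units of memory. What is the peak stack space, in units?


Maximum recursion depth = 145 frames
Memory per frame = 10 units
Total stack space = depth * frame_size
= 145 * 10 = 1450


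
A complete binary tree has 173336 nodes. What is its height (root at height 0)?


In a complete binary tree, level k holds nodes 2^k .. 2^(k+1)-1 (1-indexed).
Height = floor(log2(n)) = floor(log2(173336)) = 17
Check: 2^17 = 131072 <= 173336 < 262144 = 2^18


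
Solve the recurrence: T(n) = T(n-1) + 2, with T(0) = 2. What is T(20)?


Unrolling the recurrence:
T(20) = T(19) + 2
       = T(18) + 2 + 2
       = T(17) + 2*3
       ...
       = T(0) + 2*20
       = 2 + 40 = 42


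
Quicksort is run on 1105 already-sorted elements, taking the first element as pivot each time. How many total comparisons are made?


Sum of comparisons per partition:
1104 + 1103 + ... + 1 + 0
= 1105 * (1105 - 1) / 2
= 1105 * 1104 / 2
= 609960


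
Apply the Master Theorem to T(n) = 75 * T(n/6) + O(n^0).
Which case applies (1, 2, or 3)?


The Master Theorem: T(n) = a*T(n/b) + O(n^c)
  a = 75, b = 6, c = 0
log_b(a) = log_6(75) ~ 2.41
Compare b^c with a: 6^0 = 1 < 75, so c < log_b(a).
Since c < log_b(a), Case 1 applies.
T(n) = O(n^(log_6 75)) ~ O(n^2.41)
Master Theorem case = 1


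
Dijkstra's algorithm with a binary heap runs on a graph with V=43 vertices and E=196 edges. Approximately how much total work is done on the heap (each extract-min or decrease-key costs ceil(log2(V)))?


Dijkstra with a binary heap: each vertex is extracted once, each edge may relax once.
Each heap operation costs O(log V).
V + E = 43 + 196 = 239
ceil(log2(43)) = 6 (since 2^5 = 32 < 43 <= 64 = 2^6)
Total heap work = (V+E) * ceil(log2(V)) = 239 * 6 = 1434


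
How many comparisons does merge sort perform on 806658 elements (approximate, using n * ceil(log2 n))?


Recursion depth: ceil(log2(806658)) = 20
Each recursion level merges n = 806658 elements
Total = 806658 * 20 = 16133160


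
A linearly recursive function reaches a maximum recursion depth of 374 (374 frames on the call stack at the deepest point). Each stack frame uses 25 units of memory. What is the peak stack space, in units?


Maximum recursion depth = 374 frames
Memory per frame = 25 units
Total stack space = depth * frame_size
= 374 * 25 = 9350


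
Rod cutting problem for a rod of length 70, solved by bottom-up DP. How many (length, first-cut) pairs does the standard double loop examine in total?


For each subproblem length i = 1..70, the inner loop considers i possible first cuts.
Total = 1 + 2 + ... + 70
= 70*(70+1)/2
= 70*71/2 = 2485


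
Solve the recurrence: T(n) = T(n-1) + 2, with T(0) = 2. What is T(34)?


Unrolling the recurrence:
T(34) = T(33) + 2
       = T(32) + 2 + 2
       = T(31) + 2*3
       ...
       = T(0) + 2*34
       = 2 + 68 = 70


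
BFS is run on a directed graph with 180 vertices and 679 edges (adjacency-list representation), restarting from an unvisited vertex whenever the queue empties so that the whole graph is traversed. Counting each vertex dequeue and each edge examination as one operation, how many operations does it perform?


A full BFS traversal dequeues each vertex exactly once and examines each directed edge exactly once.
V = 180 (vertex processing cost)
E = 679 (edge examination cost)
Total operations proportional to V + E = 180 + 679 = 859


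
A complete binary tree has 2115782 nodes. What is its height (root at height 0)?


In a complete binary tree, level k holds nodes 2^k .. 2^(k+1)-1 (1-indexed).
Height = floor(log2(n)) = floor(log2(2115782)) = 21
Check: 2^21 = 2097152 <= 2115782 < 4194304 = 2^22


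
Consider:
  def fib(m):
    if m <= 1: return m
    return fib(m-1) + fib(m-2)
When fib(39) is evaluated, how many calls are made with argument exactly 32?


Let N(m) = number of times fib(m) is called while evaluating fib(39).
N(39) = 1 (the initial call).
N(38) = 1 (only fib(39) calls it).
For 1 <= m <= 37: fib(m) is called by fib(m+1) and fib(m+2), so
  N(m) = N(m+1) + N(m+2).
fib(0) is called only by fib(2), so N(0) = N(2).
Walk down from m=39:
  N(39)=1, N(38)=1, N(37)=2, N(36)=3, N(35)=5, N(34)=8, N(33)=13, N(32)=21
N(32) = 21


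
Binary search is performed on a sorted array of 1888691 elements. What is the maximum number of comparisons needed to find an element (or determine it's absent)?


Binary search halves the search space each comparison:
  Step 1: search space = 1888691 -> 944345
  Step 2: search space = 944345 -> 472172
  Step 3: search space = 472172 -> 236086
  Step 4: search space = 236086 -> 118043
  Step 5: search space = 118043 -> 59021
  Step 6: search space = 59021 -> 29510
  Step 7: search space = 29510 -> 14755
  Step 8: search space = 14755 -> 7377
  Step 9: search space = 7377 -> 3688
  Step 10: search space = 3688 -> 1844
  Step 11: search space = 1844 -> 922
  Step 12: search space = 922 -> 461
  Step 13: search space = 461 -> 230
  Step 14: search space = 230 -> 115
  Step 15: search space = 115 -> 57
  Step 16: search space = 57 -> 28
  Step 17: search space = 28 -> 14
  Step 18: search space = 14 -> 7
  Step 19: search space = 7 -> 3
  Step 20: search space = 3 -> 1
  Step 21: search space = 1 (final check)
Maximum comparisons = floor(log2(1888691)) + 1 = 20 + 1 = 21


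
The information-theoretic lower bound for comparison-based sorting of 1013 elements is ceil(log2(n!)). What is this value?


A binary decision tree of height h has at most 2^h leaves and needs at least n! of them, so h >= ceil(log2(n!)).
1013! is far too large to multiply out, so use Stirling's series:
  ln(n!) ~ n ln n - n + (1/2) ln(2 pi n) + 1/(12n)  (error below 1/(360 n^3), negligible here)
  ln(1013) = 6.9206715
  n ln n = 1013 * 6.9206715 = 7010.6402
  (1/2) ln(2 pi * 1013) = (1/2) ln(6364.8667) = 4.3793
  1/(12*1013) = 0.0001
  ln(1013!) ~ 7010.6402 - 1013 + 4.3793 + 0.0001 = 6002.0196
Convert to base 2: log2(1013!) = 6002.0196 / ln 2 = 6002.0196 / 0.69314718 = 8659.0839
ceil(8659.0839) = 8660


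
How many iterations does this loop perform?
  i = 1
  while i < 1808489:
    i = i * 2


The loop variable doubles each iteration:
i = 1 -> 2 -> 4 -> 8 -> 16 -> 32 -> 64 -> 128 -> 256 -> 512 -> 1024 -> 2048 -> 4096 -> 8192 -> 16384 -> 32768 -> 65536 -> 131072 -> 262144 -> 524288 -> 1048576 -> 2097152 (stop, 2097152 >= 1808489)
Number of doublings = ceil(log2(1808489)) = 21


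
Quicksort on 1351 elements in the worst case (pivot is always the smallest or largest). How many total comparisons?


In the worst case, each partition step picks the worst pivot:
  Partition 1: 1350 comparisons (n-1 elements to compare)
  Partition 2: 1349 comparisons
  Partition 3: 1348 comparisons
  Partition 4: 1347 comparisons
  Partition 5: 1346 comparisons
  ...
  Last partition: 0 comparisons
Total = (n-1) + (n-2) + ... + 1 + 0 = n*(n-1)/2
= 1351*1350/2 = 911925


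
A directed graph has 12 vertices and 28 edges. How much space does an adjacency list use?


Adjacency list: one list head per vertex + one entry per edge
Vertex heads: 12
Edge entries: 28
Total = 12 + 28 = 40


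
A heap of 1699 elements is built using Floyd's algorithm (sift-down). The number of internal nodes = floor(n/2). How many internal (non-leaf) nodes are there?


Leaf nodes occupy roughly half the array.
Sift-down is called for each internal node, starting from the last one.
Internal nodes = floor(n/2) = floor(1699/2) = 849


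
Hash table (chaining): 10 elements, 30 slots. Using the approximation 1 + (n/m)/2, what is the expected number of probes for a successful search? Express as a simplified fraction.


Computing expected probes:
alpha = 10/30
= 1 + alpha/2
= 1 + 10/(2*30)
= (2*30 + 10) / (2*30)
= 70/60 = 7/6


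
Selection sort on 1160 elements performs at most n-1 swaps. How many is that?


Each of the 1159 passes places one element in its final position.
Pass 1: swap minimum into position 0
Pass 2: swap minimum of remaining into position 1
...
Pass 1159: last two elements, one swap
Maximum swaps = 1160 - 1 = 1159


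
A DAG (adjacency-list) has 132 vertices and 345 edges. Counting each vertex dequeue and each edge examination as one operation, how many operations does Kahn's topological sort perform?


V = 132 (vertex processing)
E = 345 (edge processing)
V + E = 132 + 345 = 477


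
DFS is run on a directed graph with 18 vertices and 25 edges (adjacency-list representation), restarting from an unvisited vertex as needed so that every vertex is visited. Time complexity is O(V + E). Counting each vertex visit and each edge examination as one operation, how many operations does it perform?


A full DFS traversal processes each vertex exactly once (push/pop on stack).
Each directed edge is examined once.
V = 18, E = 25
V + E = 43


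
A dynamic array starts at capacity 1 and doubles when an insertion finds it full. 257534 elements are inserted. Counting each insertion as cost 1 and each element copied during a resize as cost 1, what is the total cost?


n = 257534
Insertion costs: 257534
Resizes copy 1, 2, 4, ... up to the largest power of 2 that is <= n-1 = 257533, i.e. 131072.
Copy costs = 1 + 2 + 4 + 8 + 16 + 32 + 64 + 128 + 256 + 512 + 1024 + 2048 + 4096 + 8192 + 16384 + 32768 + 65536 + 131072 = 262143
Total = 257534 + 262143 = 519677


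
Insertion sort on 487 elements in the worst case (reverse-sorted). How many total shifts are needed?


In the worst case (reverse-sorted), each element shifts past all previous:
  Element 1: 1 shifts
  Element 2: 2 shifts
  Element 3: 3 shifts
  Element 4: 4 shifts
  Element 5: 5 shifts
  ...
  Element 486: 486 shifts
Total = 1 + 2 + ... + 486
= 487*(487-1)/2 = 118341


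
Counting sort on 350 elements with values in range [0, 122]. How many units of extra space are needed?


Output array size: 350 (to store sorted result)
Count array size: 123 (one slot per possible value, range 0 to 122)
Total extra space = 350 + 123 = 473


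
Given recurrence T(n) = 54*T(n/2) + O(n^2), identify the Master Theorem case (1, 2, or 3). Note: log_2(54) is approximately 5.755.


Master Theorem parameters: a=54, b=2, c=2
log_b(a) = 5.755
Compare b^c with a: 2^2 = 4 < 54, so c < log_b(a).
Comparing c=2 vs log_b(a)=5.755:
2 < 5.755 => Case 1
Result: T(n) = O(n^(log_2 54)) ~ O(n^5.755)
Master Theorem case = 1


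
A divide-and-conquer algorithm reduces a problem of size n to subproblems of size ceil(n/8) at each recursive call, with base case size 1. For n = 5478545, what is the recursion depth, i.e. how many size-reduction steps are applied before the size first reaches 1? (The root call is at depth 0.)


Each step divides the size by 8 (rounding up); after k steps the size is ceil(n/8^k), which equals 1 exactly when 8^k >= n.
So the depth is the smallest k with 8^k >= 5478545, i.e. ceil(log_8(5478545)).
8^7 = 2097152 < 5478545 <= 16777216 = 8^8
Recursion depth = 8


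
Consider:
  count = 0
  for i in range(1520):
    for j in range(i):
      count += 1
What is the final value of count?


For each i, the inner loop runs i times:
  i=0: inner runs 0 times
  i=1: inner runs 1 time
  i=2: inner runs 2 times
  i=3: inner runs 3 times
  i=4: inner runs 4 times
  i=5: inner runs 5 times
  i=6: inner runs 6 times
  i=7: inner runs 7 times
  ...
Total = 0 + 1 + 2 + ... + 1519 = 1520*(1520-1)/2 = 1154440


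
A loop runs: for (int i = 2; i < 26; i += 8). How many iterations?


Loop starts at i = 2, increments by 8, stops when i >= 26.
Number of iterations = ceil((26 - 2) / 8)
= ceil(24 / 8)
= 3


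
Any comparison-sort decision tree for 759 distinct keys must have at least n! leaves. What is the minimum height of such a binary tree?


A binary decision tree of height h has at most 2^h leaves and needs at least n! of them, so h >= ceil(log2(n!)).
759! is far too large to multiply out, so use Stirling's series:
  ln(n!) ~ n ln n - n + (1/2) ln(2 pi n) + 1/(12n)  (error below 1/(360 n^3), negligible here)
  ln(759) = 6.6320018
  n ln n = 759 * 6.6320018 = 5033.6894
  (1/2) ln(2 pi * 759) = (1/2) ln(4768.9376) = 4.2349
  1/(12*759) = 0.0001
  ln(759!) ~ 5033.6894 - 759 + 4.2349 + 0.0001 = 4278.9244
Convert to base 2: log2(759!) = 4278.9244 / ln 2 = 4278.9244 / 0.69314718 = 6173.1830
ceil(6173.1830) = 6174


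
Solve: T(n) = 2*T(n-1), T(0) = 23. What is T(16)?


Unrolling:
T(16) = 2*T(15) = 2^2*T(14) = ... = 2^16*T(0)
= 2^16 * 23
= 65536 * 23 = 1507328


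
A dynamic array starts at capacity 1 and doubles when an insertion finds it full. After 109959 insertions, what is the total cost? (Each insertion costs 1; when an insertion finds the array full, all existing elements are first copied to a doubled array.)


Insertion cost: 109959 (one per element)
Resizes occur just before inserting elements 2, 3, 5, 9, ...
Elements copied at each resize: 1 + 2 + 4 + 8 + 16 + 32 + 64 + 128 + 256 + 512 + 1024 + 2048 + 4096 + 8192 + 16384 + 32768 + 65536
Sum of copies = 131071 (geometric series: 2^k - 1)
Total = 109959 + 131071 = 241030


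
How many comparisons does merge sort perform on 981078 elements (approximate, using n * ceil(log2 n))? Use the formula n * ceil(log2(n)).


Recursion depth: ceil(log2(981078)) = 20
Each recursion level merges n = 981078 elements
Total = 981078 * 20 = 19621560


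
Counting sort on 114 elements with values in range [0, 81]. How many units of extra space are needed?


Output array size: 114 (to store sorted result)
Count array size: 82 (one slot per possible value, range 0 to 81)
Total extra space = 114 + 82 = 196


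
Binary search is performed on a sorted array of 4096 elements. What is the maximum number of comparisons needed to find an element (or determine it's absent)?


Binary search halves the search space each comparison:
  Step 1: search space = 4096 -> 2048
  Step 2: search space = 2048 -> 1024
  Step 3: search space = 1024 -> 512
  Step 4: search space = 512 -> 256
  Step 5: search space = 256 -> 128
  Step 6: search space = 128 -> 64
  Step 7: search space = 64 -> 32
  Step 8: search space = 32 -> 16
  Step 9: search space = 16 -> 8
  Step 10: search space = 8 -> 4
  Step 11: search space = 4 -> 2
  Step 12: search space = 2 -> 1
  Step 13: search space = 1 (final check)
Maximum comparisons = floor(log2(4096)) + 1 = 12 + 1 = 13


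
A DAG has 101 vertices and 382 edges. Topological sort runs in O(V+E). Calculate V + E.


V = 101 (vertex processing)
E = 382 (edge processing)
V + E = 101 + 382 = 483


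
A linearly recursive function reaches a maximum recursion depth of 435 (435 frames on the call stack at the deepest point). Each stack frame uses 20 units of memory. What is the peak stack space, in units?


Maximum recursion depth = 435 frames
Memory per frame = 20 units
Total stack space = depth * frame_size
= 435 * 20 = 8700


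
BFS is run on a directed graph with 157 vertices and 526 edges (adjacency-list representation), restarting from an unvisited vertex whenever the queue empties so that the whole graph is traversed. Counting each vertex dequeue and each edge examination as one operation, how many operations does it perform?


A full BFS traversal dequeues each vertex exactly once and examines each directed edge exactly once.
V = 157 (vertex processing cost)
E = 526 (edge examination cost)
Total operations proportional to V + E = 157 + 526 = 683


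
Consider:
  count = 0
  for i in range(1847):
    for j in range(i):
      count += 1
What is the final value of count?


For each i, the inner loop runs i times:
  i=0: inner runs 0 times
  i=1: inner runs 1 time
  i=2: inner runs 2 times
  i=3: inner runs 3 times
  i=4: inner runs 4 times
  i=5: inner runs 5 times
  i=6: inner runs 6 times
  i=7: inner runs 7 times
  ...
Total = 0 + 1 + 2 + ... + 1846 = 1847*(1847-1)/2 = 1704781


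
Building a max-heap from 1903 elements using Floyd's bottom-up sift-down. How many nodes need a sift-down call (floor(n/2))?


In a heap of 1903 elements (0-indexed array):
  Last element index: 1902
  Parent of last element: floor((1902 - 1) / 2) = 950
  Internal nodes: indices 0 to 950
  Count = floor(1903/2) = 951


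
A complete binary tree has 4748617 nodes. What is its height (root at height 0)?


In a complete binary tree, level k holds nodes 2^k .. 2^(k+1)-1 (1-indexed).
Height = floor(log2(n)) = floor(log2(4748617)) = 22
Check: 2^22 = 4194304 <= 4748617 < 8388608 = 2^23


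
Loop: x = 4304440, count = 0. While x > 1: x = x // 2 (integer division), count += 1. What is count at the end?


The variable x halves each step:
x = 4304440 -> 2152220 -> 1076110 -> 538055 -> 269027 -> 134513 -> 67256 -> 33628 -> 16814 -> 8407 -> 4203 -> 2101 -> 1050 -> 525 -> 262 -> 131 -> 65 -> 32 -> 16 -> 8 -> 4 -> 2 -> 1
Number of halvings = floor(log2(4304440)) = 22


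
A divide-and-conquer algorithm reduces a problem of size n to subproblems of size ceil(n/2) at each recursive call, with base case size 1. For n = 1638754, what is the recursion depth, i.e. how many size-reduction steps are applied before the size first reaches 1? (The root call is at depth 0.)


Each step divides the size by 2 (rounding up); after k steps the size is ceil(n/2^k), which equals 1 exactly when 2^k >= n.
So the depth is the smallest k with 2^k >= 1638754, i.e. ceil(log_2(1638754)).
2^20 = 1048576 < 1638754 <= 2097152 = 2^21
Recursion depth = 21


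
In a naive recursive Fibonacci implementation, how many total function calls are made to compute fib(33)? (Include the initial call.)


Let C(m) = total calls to evaluate fib(m). Then C(0)=C(1)=1, and
C(m) = 1 + C(m-1) + C(m-2) for m >= 2.
Build the table (each entry = 1 + previous two):
  C(0) = 1
  C(1) = 1
  C(2) = 1 + 1 + 1 = 3
  C(3) = 1 + 3 + 1 = 5
  C(4) = 1 + 5 + 3 = 9
  C(5) = 1 + 9 + 5 = 15
  C(6) = 1 + 15 + 9 = 25
  C(7) = 1 + 25 + 15 = 41
  C(8) = 1 + 41 + 25 = 67
  C(9) = 1 + 67 + 41 = 109
  C(10) = 1 + 109 + 67 = 177
  C(11) = 1 + 177 + 109 = 287
  C(12) = 1 + 287 + 177 = 465
  C(13) = 1 + 465 + 287 = 753
  C(14) = 1 + 753 + 465 = 1219
  C(15) = 1 + 1219 + 753 = 1973
  C(16) = 1 + 1973 + 1219 = 3193
  C(17) = 1 + 3193 + 1973 = 5167
  C(18) = 1 + 5167 + 3193 = 8361
  C(19) = 1 + 8361 + 5167 = 13529
  C(20) = 1 + 13529 + 8361 = 21891
  C(21) = 1 + 21891 + 13529 = 35421
  C(22) = 1 + 35421 + 21891 = 57313
  C(23) = 1 + 57313 + 35421 = 92735
  C(24) = 1 + 92735 + 57313 = 150049
  C(25) = 1 + 150049 + 92735 = 242785
  C(26) = 1 + 242785 + 150049 = 392835
  C(27) = 1 + 392835 + 242785 = 635621
  C(28) = 1 + 635621 + 392835 = 1028457
  C(29) = 1 + 1028457 + 635621 = 1664079
  C(30) = 1 + 1664079 + 1028457 = 2692537
  C(31) = 1 + 2692537 + 1664079 = 4356617
  C(32) = 1 + 4356617 + 2692537 = 7049155
  C(33) = 1 + 7049155 + 4356617 = 11405773
Total calls for fib(33) = 11405773


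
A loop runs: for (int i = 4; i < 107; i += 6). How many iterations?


Loop starts at i = 4, increments by 6, stops when i >= 107.
Number of iterations = ceil((107 - 4) / 6)
= ceil(103 / 6)
= 18


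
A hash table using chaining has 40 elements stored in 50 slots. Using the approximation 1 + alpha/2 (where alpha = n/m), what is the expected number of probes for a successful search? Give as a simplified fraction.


Load factor alpha = n/m = 40/50
Expected probes = 1 + alpha/2 = 1 + 40/(2*50)
= 1 + 40/100
= 100/100 + 40/100
= 140/100
Simplify: 7/5


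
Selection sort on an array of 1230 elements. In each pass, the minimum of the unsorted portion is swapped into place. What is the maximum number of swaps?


Selection sort performs one swap per pass:
  Pass 1: find min in positions 0 to 1229, swap with position 0
  Pass 2: find min in positions 1 to 1229, swap with position 1
  Pass 3: find min in positions 2 to 1229, swap with position 2
  Pass 4: find min in positions 3 to 1229, swap with position 3
  Pass 5: find min in positions 4 to 1229, swap with position 4
  ... (1224 more passes)
Total passes (and swaps) = n - 1 = 1230 - 1 = 1229


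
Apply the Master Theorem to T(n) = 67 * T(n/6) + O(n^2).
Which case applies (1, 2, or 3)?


The Master Theorem: T(n) = a*T(n/b) + O(n^c)
  a = 67, b = 6, c = 2
log_b(a) = log_6(67) ~ 2.347
Compare b^c with a: 6^2 = 36 < 67, so c < log_b(a).
Since c < log_b(a), Case 1 applies.
T(n) = O(n^(log_6 67)) ~ O(n^2.347)
Master Theorem case = 1


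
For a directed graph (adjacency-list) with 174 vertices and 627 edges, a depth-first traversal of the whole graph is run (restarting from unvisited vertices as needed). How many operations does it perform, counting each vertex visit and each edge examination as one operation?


A full DFS traversal visits each vertex once and examines each edge once.
V = 174
E = 627
Sum = 174 + 627 = 801


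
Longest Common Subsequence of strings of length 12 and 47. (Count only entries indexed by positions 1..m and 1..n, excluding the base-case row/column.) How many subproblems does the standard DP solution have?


DP table indexed by positions in both strings.
First string: 12 positions
Second string: 47 positions
Total = 12 * 47 = 564


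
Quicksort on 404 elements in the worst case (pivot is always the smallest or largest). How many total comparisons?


In the worst case, each partition step picks the worst pivot:
  Partition 1: 403 comparisons (n-1 elements to compare)
  Partition 2: 402 comparisons
  Partition 3: 401 comparisons
  Partition 4: 400 comparisons
  Partition 5: 399 comparisons
  ...
  Last partition: 0 comparisons
Total = (n-1) + (n-2) + ... + 1 + 0 = n*(n-1)/2
= 404*403/2 = 81406


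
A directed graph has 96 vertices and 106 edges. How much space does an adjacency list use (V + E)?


Adjacency list: one list head per vertex + one entry per edge
Vertex heads: 96
Edge entries: 106
Total = 96 + 106 = 202


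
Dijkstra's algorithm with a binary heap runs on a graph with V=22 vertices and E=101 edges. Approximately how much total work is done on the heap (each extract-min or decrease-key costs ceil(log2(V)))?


Dijkstra with a binary heap: each vertex is extracted once, each edge may relax once.
Each heap operation costs O(log V).
V + E = 22 + 101 = 123
ceil(log2(22)) = 5 (since 2^4 = 16 < 22 <= 32 = 2^5)
Total heap work = (V+E) * ceil(log2(V)) = 123 * 5 = 615


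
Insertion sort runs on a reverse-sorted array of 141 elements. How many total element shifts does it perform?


Sum of shifts = 1 + 2 + 3 + ... + 140
= 141 * 140 / 2
= 19740 / 2
= 9870


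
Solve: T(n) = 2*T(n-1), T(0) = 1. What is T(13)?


Unrolling:
T(13) = 2*T(12) = 2^2*T(11) = ... = 2^13*T(0)
= 2^13 * 1
= 8192 * 1 = 8192


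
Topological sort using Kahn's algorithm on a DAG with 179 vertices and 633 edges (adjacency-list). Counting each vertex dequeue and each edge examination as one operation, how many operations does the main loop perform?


Kahn's algorithm:
  1. Compute in-degrees: O(V + E)
  2. Process queue: each vertex dequeued once (O(V))
     each edge examined once (O(E))
Total = V + E = 179 + 633 = 812


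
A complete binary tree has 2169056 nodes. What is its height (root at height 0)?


In a complete binary tree, level k holds nodes 2^k .. 2^(k+1)-1 (1-indexed).
Height = floor(log2(n)) = floor(log2(2169056)) = 21
Check: 2^21 = 2097152 <= 2169056 < 4194304 = 2^22


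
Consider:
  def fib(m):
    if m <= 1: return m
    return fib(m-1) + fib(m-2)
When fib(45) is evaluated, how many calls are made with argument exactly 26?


Let N(m) = number of times fib(m) is called while evaluating fib(45).
N(45) = 1 (the initial call).
N(44) = 1 (only fib(45) calls it).
For 1 <= m <= 43: fib(m) is called by fib(m+1) and fib(m+2), so
  N(m) = N(m+1) + N(m+2).
fib(0) is called only by fib(2), so N(0) = N(2).
Walk down from m=45:
  N(45)=1, N(44)=1, N(43)=2, N(42)=3, N(41)=5, N(40)=8, N(39)=13, N(38)=21, N(37)=34, N(36)=55, N(35)=89, N(34)=144, N(33)=233, N(32)=377, N(31)=610, N(30)=987, N(29)=1597, N(28)=2584, N(27)=4181, N(26)=6765
N(26) = 6765


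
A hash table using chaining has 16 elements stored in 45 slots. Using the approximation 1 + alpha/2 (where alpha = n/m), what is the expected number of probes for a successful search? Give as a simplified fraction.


Load factor alpha = n/m = 16/45
Expected probes = 1 + alpha/2 = 1 + 16/(2*45)
= 1 + 16/90
= 90/90 + 16/90
= 106/90
Simplify: 53/45


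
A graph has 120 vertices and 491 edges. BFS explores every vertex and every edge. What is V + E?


A full BFS traversal dequeues each vertex once and examines each edge once.
Vertex visits: 120
Edge visits: 491
V + E = 120 + 491 = 611


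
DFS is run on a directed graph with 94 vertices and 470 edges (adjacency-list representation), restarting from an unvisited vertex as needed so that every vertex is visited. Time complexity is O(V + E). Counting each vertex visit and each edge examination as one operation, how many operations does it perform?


A full DFS traversal processes each vertex exactly once (push/pop on stack).
Each directed edge is examined once.
V = 94, E = 470
V + E = 564


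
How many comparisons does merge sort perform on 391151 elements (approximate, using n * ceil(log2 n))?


Recursion depth: ceil(log2(391151)) = 19
Each recursion level merges n = 391151 elements
Total = 391151 * 19 = 7431869


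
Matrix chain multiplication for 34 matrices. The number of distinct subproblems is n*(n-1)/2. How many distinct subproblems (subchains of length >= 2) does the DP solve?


Subproblems are indexed by (i, j) where i < j.
Number of such pairs = n*(n-1)/2
= 34 * 33 / 2
= 561


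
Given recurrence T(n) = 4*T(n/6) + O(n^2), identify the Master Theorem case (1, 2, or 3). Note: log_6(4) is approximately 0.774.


Master Theorem parameters: a=4, b=6, c=2
log_b(a) = 0.774
Compare b^c with a: 6^2 = 36 > 4, so c > log_b(a).
Comparing c=2 vs log_b(a)=0.774:
2 > 0.774 => Case 3
Result: T(n) = O(n^2)
Master Theorem case = 3


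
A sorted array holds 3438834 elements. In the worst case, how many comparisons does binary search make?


Halving sequence: 3438834 -> 1719417 -> 859708 -> 429854 -> 214927 -> 107463 -> 53731 -> 26865 -> 13432 -> 6716 -> 3358 -> 1679 -> 839 -> 419 -> 209 -> 104 -> 52 -> 26 -> 13 -> 6 -> 3 -> 1
Number of halvings = 21
Max comparisons = 21 + 1 = 22


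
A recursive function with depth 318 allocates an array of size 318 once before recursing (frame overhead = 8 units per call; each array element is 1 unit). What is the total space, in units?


Array allocation: 318 units (allocated once)
Stack frames: 318 deep * 8 per frame = 2544 units
Total = 318 + 2544 = 2862


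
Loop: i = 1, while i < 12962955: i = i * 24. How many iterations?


i multiplies by 24 each step:
i = 1 -> 24 -> 576 -> 13824 -> 331776 -> 7962624 -> 191102976 (stop)
Iterations = ceil(log_24(12962955)) = 6


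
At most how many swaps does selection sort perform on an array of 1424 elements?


Each of the 1423 passes places one element in its final position.
Pass 1: swap minimum into position 0
Pass 2: swap minimum of remaining into position 1
...
Pass 1423: last two elements, one swap
Maximum swaps = 1424 - 1 = 1423


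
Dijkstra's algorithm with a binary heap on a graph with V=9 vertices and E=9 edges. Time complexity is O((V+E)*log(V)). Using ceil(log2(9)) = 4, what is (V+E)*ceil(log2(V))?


Dijkstra with a binary heap: each vertex is extracted once, each edge may relax once.
Each heap operation costs O(log V).
V + E = 9 + 9 = 18
ceil(log2(9)) = 4 (since 2^3 = 8 < 9 <= 16 = 2^4)
Total heap work = (V+E) * ceil(log2(V)) = 18 * 4 = 72


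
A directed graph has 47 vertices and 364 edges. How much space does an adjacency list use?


Adjacency list: one list head per vertex + one entry per edge
Vertex heads: 47
Edge entries: 364
Total = 47 + 364 = 411


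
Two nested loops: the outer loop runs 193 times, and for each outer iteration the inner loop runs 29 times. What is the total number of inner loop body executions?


Outer loop: 193 iterations
Inner loop: 29 iterations per outer iteration
Total = 193 * 29 = 5597


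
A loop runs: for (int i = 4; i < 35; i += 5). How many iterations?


Loop starts at i = 4, increments by 5, stops when i >= 35.
Number of iterations = ceil((35 - 4) / 5)
= ceil(31 / 5)
= 7


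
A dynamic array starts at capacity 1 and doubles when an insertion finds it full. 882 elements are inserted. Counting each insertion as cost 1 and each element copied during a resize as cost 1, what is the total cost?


n = 882
Insertion costs: 882
Resizes copy 1, 2, 4, ... up to the largest power of 2 that is <= n-1 = 881, i.e. 512.
Copy costs = 1 + 2 + 4 + 8 + 16 + 32 + 64 + 128 + 256 + 512 = 1023
Total = 882 + 1023 = 1905


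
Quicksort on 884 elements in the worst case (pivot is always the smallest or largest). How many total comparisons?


In the worst case, each partition step picks the worst pivot:
  Partition 1: 883 comparisons (n-1 elements to compare)
  Partition 2: 882 comparisons
  Partition 3: 881 comparisons
  Partition 4: 880 comparisons
  Partition 5: 879 comparisons
  ...
  Last partition: 0 comparisons
Total = (n-1) + (n-2) + ... + 1 + 0 = n*(n-1)/2
= 884*883/2 = 390286


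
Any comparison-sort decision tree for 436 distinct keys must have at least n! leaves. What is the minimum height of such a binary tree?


A binary decision tree of height h has at most 2^h leaves and needs at least n! of them, so h >= ceil(log2(n!)).
436! is far too large to multiply out, so use Stirling's series:
  ln(n!) ~ n ln n - n + (1/2) ln(2 pi n) + 1/(12n)  (error below 1/(360 n^3), negligible here)
  ln(436) = 6.0776422
  n ln n = 436 * 6.0776422 = 2649.8520
  (1/2) ln(2 pi * 436) = (1/2) ln(2739.4688) = 3.9578
  1/(12*436) = 0.0002
  ln(436!) ~ 2649.8520 - 436 + 3.9578 + 0.0002 = 2217.8100
Convert to base 2: log2(436!) = 2217.8100 / ln 2 = 2217.8100 / 0.69314718 = 3199.6235
ceil(3199.6235) = 3200


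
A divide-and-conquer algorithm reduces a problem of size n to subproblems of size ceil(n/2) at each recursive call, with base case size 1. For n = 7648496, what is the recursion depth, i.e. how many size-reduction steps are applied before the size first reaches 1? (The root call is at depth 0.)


Each step divides the size by 2 (rounding up); after k steps the size is ceil(n/2^k), which equals 1 exactly when 2^k >= n.
So the depth is the smallest k with 2^k >= 7648496, i.e. ceil(log_2(7648496)).
2^22 = 4194304 < 7648496 <= 8388608 = 2^23
Recursion depth = 23


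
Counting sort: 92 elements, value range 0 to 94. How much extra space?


n = 92 (output array)
k = 95 (count array for 95 distinct values)
Extra space = 92 + 95 = 187


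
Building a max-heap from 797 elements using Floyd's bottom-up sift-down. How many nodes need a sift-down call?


In a heap of 797 elements (0-indexed array):
  Last element index: 796
  Parent of last element: floor((796 - 1) / 2) = 397
  Internal nodes: indices 0 to 397
  Count = floor(797/2) = 398


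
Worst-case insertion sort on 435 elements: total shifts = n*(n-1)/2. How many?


Sum of shifts = 1 + 2 + 3 + ... + 434
= 435 * 434 / 2
= 188790 / 2
= 94395


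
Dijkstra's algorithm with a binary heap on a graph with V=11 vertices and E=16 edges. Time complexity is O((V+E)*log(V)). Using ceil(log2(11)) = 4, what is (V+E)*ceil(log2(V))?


Dijkstra with a binary heap: each vertex is extracted once, each edge may relax once.
Each heap operation costs O(log V).
V + E = 11 + 16 = 27
ceil(log2(11)) = 4 (since 2^3 = 8 < 11 <= 16 = 2^4)
Total heap work = (V+E) * ceil(log2(V)) = 27 * 4 = 108


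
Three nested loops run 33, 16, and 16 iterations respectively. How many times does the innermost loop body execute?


Loop 1 (outermost): 33 iterations
Loop 2 (middle): 16 iterations per outer
Loop 3 (innermost): 16 iterations per middle
Total = 33 * 16 * 16 = 8448


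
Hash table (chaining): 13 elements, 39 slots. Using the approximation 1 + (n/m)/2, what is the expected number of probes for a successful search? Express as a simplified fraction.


Computing expected probes:
alpha = 13/39
= 1 + alpha/2
= 1 + 13/(2*39)
= (2*39 + 13) / (2*39)
= 91/78 = 7/6


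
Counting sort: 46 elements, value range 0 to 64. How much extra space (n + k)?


n = 46 (output array)
k = 65 (count array for 65 distinct values)
Extra space = 46 + 65 = 111


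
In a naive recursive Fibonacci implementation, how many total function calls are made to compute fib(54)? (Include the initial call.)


Let C(m) = total calls to evaluate fib(m). Then C(0)=C(1)=1, and
C(m) = 1 + C(m-1) + C(m-2) for m >= 2.
Build the table (each entry = 1 + previous two):
  C(0) = 1
  C(1) = 1
  C(2) = 1 + 1 + 1 = 3
  C(3) = 1 + 3 + 1 = 5
  C(4) = 1 + 5 + 3 = 9
  C(5) = 1 + 9 + 5 = 15
  C(6) = 1 + 15 + 9 = 25
  C(7) = 1 + 25 + 15 = 41
  C(8) = 1 + 41 + 25 = 67
  C(9) = 1 + 67 + 41 = 109
  C(10) = 1 + 109 + 67 = 177
  C(11) = 1 + 177 + 109 = 287
  C(12) = 1 + 287 + 177 = 465
  C(13) = 1 + 465 + 287 = 753
  C(14) = 1 + 753 + 465 = 1219
  C(15) = 1 + 1219 + 753 = 1973
  C(16) = 1 + 1973 + 1219 = 3193
  C(17) = 1 + 3193 + 1973 = 5167
  C(18) = 1 + 5167 + 3193 = 8361
  C(19) = 1 + 8361 + 5167 = 13529
  C(20) = 1 + 13529 + 8361 = 21891
  C(21) = 1 + 21891 + 13529 = 35421
  C(22) = 1 + 35421 + 21891 = 57313
  C(23) = 1 + 57313 + 35421 = 92735
  C(24) = 1 + 92735 + 57313 = 150049
  C(25) = 1 + 150049 + 92735 = 242785
  C(26) = 1 + 242785 + 150049 = 392835
  C(27) = 1 + 392835 + 242785 = 635621
  C(28) = 1 + 635621 + 392835 = 1028457
  C(29) = 1 + 1028457 + 635621 = 1664079
  C(30) = 1 + 1664079 + 1028457 = 2692537
  C(31) = 1 + 2692537 + 1664079 = 4356617
  C(32) = 1 + 4356617 + 2692537 = 7049155
  C(33) = 1 + 7049155 + 4356617 = 11405773
  C(34) = 1 + 11405773 + 7049155 = 18454929
  C(35) = 1 + 18454929 + 11405773 = 29860703
  C(36) = 1 + 29860703 + 18454929 = 48315633
  C(37) = 1 + 48315633 + 29860703 = 78176337
  C(38) = 1 + 78176337 + 48315633 = 126491971
  C(39) = 1 + 126491971 + 78176337 = 204668309
  C(40) = 1 + 204668309 + 126491971 = 331160281
  C(41) = 1 + 331160281 + 204668309 = 535828591
  C(42) = 1 + 535828591 + 331160281 = 866988873
  C(43) = 1 + 866988873 + 535828591 = 1402817465
  C(44) = 1 + 1402817465 + 866988873 = 2269806339
  C(45) = 1 + 2269806339 + 1402817465 = 3672623805
  C(46) = 1 + 3672623805 + 2269806339 = 5942430145
  C(47) = 1 + 5942430145 + 3672623805 = 9615053951
  C(48) = 1 + 9615053951 + 5942430145 = 15557484097
  C(49) = 1 + 15557484097 + 9615053951 = 25172538049
  C(50) = 1 + 25172538049 + 15557484097 = 40730022147
  C(51) = 1 + 40730022147 + 25172538049 = 65902560197
  C(52) = 1 + 65902560197 + 40730022147 = 106632582345
  C(53) = 1 + 106632582345 + 65902560197 = 172535142543
  C(54) = 1 + 172535142543 + 106632582345 = 279167724889
Total calls for fib(54) = 279167724889


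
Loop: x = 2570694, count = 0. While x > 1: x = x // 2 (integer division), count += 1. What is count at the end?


The variable x halves each step:
x = 2570694 -> 1285347 -> 642673 -> 321336 -> 160668 -> 80334 -> 40167 -> 20083 -> 10041 -> 5020 -> 2510 -> 1255 -> 627 -> 313 -> 156 -> 78 -> 39 -> 19 -> 9 -> 4 -> 2 -> 1
Number of halvings = floor(log2(2570694)) = 21


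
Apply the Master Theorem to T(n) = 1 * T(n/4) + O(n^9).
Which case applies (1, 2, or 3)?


The Master Theorem: T(n) = a*T(n/b) + O(n^c)
  a = 1, b = 4, c = 9
log_b(a) = log_4(1) = 0
Compare b^c with a: 4^9 = 262144 > 1, so c > log_b(a).
Since c > log_b(a), Case 3 applies.
T(n) = O(n^9)
Master Theorem case = 3
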